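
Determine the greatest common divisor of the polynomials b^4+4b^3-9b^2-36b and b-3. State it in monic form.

b-3

Repeated division with remainder:
  b^4+4b^3-9b^2-36b = (b^3+7b^2+12b)(b-3) + (0)
The last nonzero remainder b-3 is already monic.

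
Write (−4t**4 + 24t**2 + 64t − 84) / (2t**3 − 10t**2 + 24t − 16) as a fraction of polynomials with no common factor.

Apply the Euclidean algorithm:
  −4t**4 + 24t**2 + 64t − 84 = (−2t − 10)(2t**3 − 10t**2 + 24t − 16) + (−28t**2 + 272t − 244)
  2t**3 − 10t**2 + 24t − 16 = (−(1/14)t − 33/98)(−28t**2 + 272t − 244) + ((4810/49)t − 4810/49)
  −28t**2 + 272t − 244 = (−(686/2405)t + 5978/2405)((4810/49)t − 4810/49) + (0)
Last nonzero remainder: (4810/49)t − 4810/49. Dividing through by 4810/49 gives the monic gcd t − 1.
Cancel t − 1 from numerator and denominator to get the reduced form.

(−2t**3 − 2t**2 + 10t + 42)/(t**2 − 4t + 8)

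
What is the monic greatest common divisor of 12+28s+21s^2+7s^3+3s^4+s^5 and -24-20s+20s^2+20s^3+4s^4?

Repeated division with remainder:
  s^5+3s^4+7s^3+21s^2+28s+12 = ((1/4)s-1/2)(4s^4+20s^3+20s^2-20s-24) + (12s^3+36s^2+24s)
  4s^4+20s^3+20s^2-20s-24 = ((1/3)s+2/3)(12s^3+36s^2+24s) + (-12s^2-36s-24)
  12s^3+36s^2+24s = (-s)(-12s^2-36s-24) + (0)
Last nonzero remainder: -12s^2-36s-24. Dividing through by -12 gives the monic gcd s^2+3s+2.

2+3s+s^2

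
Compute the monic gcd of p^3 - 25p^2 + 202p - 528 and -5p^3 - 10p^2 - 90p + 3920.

p - 8

Repeated division with remainder:
  p^3 - 25p^2 + 202p - 528 = (-1/5)(-5p^3 - 10p^2 - 90p + 3920) + (-27p^2 + 184p + 256)
  -5p^3 - 10p^2 - 90p + 3920 = ((5/27)p + 1190/729)(-27p^2 + 184p + 256) + (-(319130/729)p + 2553040/729)
  -27p^2 + 184p + 256 = ((19683/319130)p + 11664/159565)(-(319130/729)p + 2553040/729) + (0)
Last nonzero remainder: -(319130/729)p + 2553040/729. Dividing through by -319130/729 gives the monic gcd p - 8.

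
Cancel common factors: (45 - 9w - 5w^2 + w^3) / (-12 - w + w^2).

(15 - 8w + w^2)/(-4 + w)

Euclidean algorithm in ℚ[w]:
  w^3 - 5w^2 - 9w + 45 = (w - 4)(w^2 - w - 12) + (-w - 3)
  w^2 - w - 12 = (-w + 4)(-w - 3) + (0)
Last nonzero remainder: -w - 3. Dividing through by -1 gives the monic gcd w + 3.
Cancel w + 3 from numerator and denominator to get the reduced form.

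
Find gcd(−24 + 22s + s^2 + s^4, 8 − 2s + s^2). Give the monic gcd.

8 − 2s + s^2

By polynomial division,
  s^4 + s^2 + 22s − 24 = (s^2 + 2s − 3)(s^2 − 2s + 8) + (0)
The last nonzero remainder s^2 − 2s + 8 is already monic.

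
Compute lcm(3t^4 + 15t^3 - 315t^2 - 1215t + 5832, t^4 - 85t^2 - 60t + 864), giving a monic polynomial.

t^5 + 9t^4 - 85t^3 - 825t^2 + 324t + 7776

By polynomial division,
  3t^4 + 15t^3 - 315t^2 - 1215t + 5832 = (3)(t^4 - 85t^2 - 60t + 864) + (15t^3 - 60t^2 - 1035t + 3240)
  t^4 - 85t^2 - 60t + 864 = ((1/15)t + 4/15)(15t^3 - 60t^2 - 1035t + 3240) + (0)
Last nonzero remainder: 15t^3 - 60t^2 - 1035t + 3240. Dividing through by 15 gives the monic gcd t^3 - 4t^2 - 69t + 216.
Then lcm(f, g) = f·g / gcd(f, g); expanding and making the result monic gives the answer.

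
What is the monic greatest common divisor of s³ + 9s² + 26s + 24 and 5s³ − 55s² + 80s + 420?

s + 2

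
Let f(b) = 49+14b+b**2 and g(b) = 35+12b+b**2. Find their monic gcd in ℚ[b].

7+b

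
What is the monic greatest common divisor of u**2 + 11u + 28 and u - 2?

Euclidean algorithm in ℚ[u]:
  u**2 + 11u + 28 = (u + 13)(u - 2) + (54)
  u - 2 = ((1/54)u - 1/27)(54) + (0)
The last nonzero remainder is the constant 54, so the polynomials are coprime and gcd = 1.

1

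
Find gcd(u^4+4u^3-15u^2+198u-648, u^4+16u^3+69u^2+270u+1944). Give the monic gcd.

Repeated division with remainder:
  u^4+4u^3-15u^2+198u-648 = (u^4+16u^3+69u^2+270u+1944) + (-12u^3-84u^2-72u-2592)
  u^4+16u^3+69u^2+270u+1944 = (-(1/12)u-3/4)(-12u^3-84u^2-72u-2592) + (0)
Last nonzero remainder: -12u^3-84u^2-72u-2592. Dividing through by -12 gives the monic gcd u^3+7u^2+6u+216.

u^3+7u^2+6u+216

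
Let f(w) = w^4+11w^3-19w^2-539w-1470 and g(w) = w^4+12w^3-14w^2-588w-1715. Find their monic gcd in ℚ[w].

w^3+5w^2-49w-245

By polynomial division,
  w^4+11w^3-19w^2-539w-1470 = (w^4+12w^3-14w^2-588w-1715) + (-w^3-5w^2+49w+245)
  w^4+12w^3-14w^2-588w-1715 = (-w-7)(-w^3-5w^2+49w+245) + (0)
Last nonzero remainder: -w^3-5w^2+49w+245. Dividing through by -1 gives the monic gcd w^3+5w^2-49w-245.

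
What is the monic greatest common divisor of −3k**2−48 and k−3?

By polynomial division,
  −3k**2−48 = (−3k−9)(k−3) + (−75)
  k−3 = (−(1/75)k+1/25)(−75) + (0)
The last nonzero remainder is the constant −75, so the polynomials are coprime and gcd = 1.

1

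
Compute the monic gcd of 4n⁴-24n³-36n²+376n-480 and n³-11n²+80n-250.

n-5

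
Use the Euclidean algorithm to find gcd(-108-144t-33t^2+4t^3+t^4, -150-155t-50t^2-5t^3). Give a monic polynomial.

By polynomial division,
  t^4+4t^3-33t^2-144t-108 = (-(1/5)t+6/5)(-5t^3-50t^2-155t-150) + (-4t^2+12t+72)
  -5t^3-50t^2-155t-150 = ((5/4)t+65/4)(-4t^2+12t+72) + (-440t-1320)
  -4t^2+12t+72 = ((1/110)t-3/55)(-440t-1320) + (0)
Last nonzero remainder: -440t-1320. Dividing through by -440 gives the monic gcd t+3.

3+t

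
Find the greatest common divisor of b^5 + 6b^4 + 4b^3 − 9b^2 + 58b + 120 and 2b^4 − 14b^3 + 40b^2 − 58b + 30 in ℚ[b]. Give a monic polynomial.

Repeated division with remainder:
  b^5 + 6b^4 + 4b^3 − 9b^2 + 58b + 120 = ((1/2)b + 13/2)(2b^4 − 14b^3 + 40b^2 − 58b + 30) + (75b^3 − 240b^2 + 420b − 75)
  2b^4 − 14b^3 + 40b^2 − 58b + 30 = ((2/75)b − 38/375)(75b^3 − 240b^2 + 420b − 75) + ((112/25)b^2 − (336/25)b + 112/5)
  75b^3 − 240b^2 + 420b − 75 = ((1875/112)b − 375/112)((112/25)b^2 − (336/25)b + 112/5) + (0)
Last nonzero remainder: (112/25)b^2 − (336/25)b + 112/5. Dividing through by 112/25 gives the monic gcd b^2 − 3b + 5.

b^2 − 3b + 5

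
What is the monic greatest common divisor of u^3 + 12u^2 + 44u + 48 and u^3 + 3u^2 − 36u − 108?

u + 6

Repeated division with remainder:
  u^3 + 12u^2 + 44u + 48 = (u^3 + 3u^2 − 36u − 108) + (9u^2 + 80u + 156)
  u^3 + 3u^2 − 36u − 108 = ((1/9)u − 53/81)(9u^2 + 80u + 156) + (−(80/81)u − 160/27)
  9u^2 + 80u + 156 = (−(729/80)u − 1053/40)(−(80/81)u − 160/27) + (0)
Last nonzero remainder: −(80/81)u − 160/27. Dividing through by −80/81 gives the monic gcd u + 6.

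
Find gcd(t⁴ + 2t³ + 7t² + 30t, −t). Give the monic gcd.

t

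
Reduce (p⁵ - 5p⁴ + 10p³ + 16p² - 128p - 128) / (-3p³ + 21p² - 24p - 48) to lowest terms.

Apply the Euclidean algorithm:
  p⁵ - 5p⁴ + 10p³ + 16p² - 128p - 128 = (-(1/3)p² - (2/3)p - 16/3)(-3p³ + 21p² - 24p - 48) + (96p² - 288p - 384)
  -3p³ + 21p² - 24p - 48 = (-(1/32)p + 1/8)(96p² - 288p - 384) + (0)
Last nonzero remainder: 96p² - 288p - 384. Dividing through by 96 gives the monic gcd p² - 3p - 4.
Cancel p² - 3p - 4 from numerator and denominator to get the reduced form.

(-p³ + 2p² - 8p - 32)/(3p - 12)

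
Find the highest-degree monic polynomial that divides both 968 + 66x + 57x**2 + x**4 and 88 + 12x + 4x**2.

By polynomial division,
  x**4 + 57x**2 + 66x + 968 = ((1/4)x**2 - (3/4)x + 11)(4x**2 + 12x + 88) + (0)
Last nonzero remainder: 4x**2 + 12x + 88. Dividing through by 4 gives the monic gcd x**2 + 3x + 22.

22 + 3x + x**2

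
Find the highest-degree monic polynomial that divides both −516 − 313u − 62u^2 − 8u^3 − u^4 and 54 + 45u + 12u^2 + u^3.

Euclidean algorithm in ℚ[u]:
  −u^4 − 8u^3 − 62u^2 − 313u − 516 = (−u + 4)(u^3 + 12u^2 + 45u + 54) + (−65u^2 − 439u − 732)
  u^3 + 12u^2 + 45u + 54 = (−(1/65)u − 341/4225)(−65u^2 − 439u − 732) + (−(7154/4225)u − 21462/4225)
  −65u^2 − 439u − 732 = ((274625/7154)u + 515450/3577)(−(7154/4225)u − 21462/4225) + (0)
Last nonzero remainder: −(7154/4225)u − 21462/4225. Dividing through by −7154/4225 gives the monic gcd u + 3.

3 + u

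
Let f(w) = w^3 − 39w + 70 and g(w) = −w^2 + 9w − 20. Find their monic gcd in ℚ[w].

w − 5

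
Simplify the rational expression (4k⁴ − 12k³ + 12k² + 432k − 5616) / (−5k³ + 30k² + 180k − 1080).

Euclidean algorithm in ℚ[k]:
  4k⁴ − 12k³ + 12k² + 432k − 5616 = (−(4/5)k − 12/5)(−5k³ + 30k² + 180k − 1080) + (228k² − 8208)
  −5k³ + 30k² + 180k − 1080 = (−(5/228)k + 5/38)(228k² − 8208) + (0)
Last nonzero remainder: 228k² − 8208. Dividing through by 228 gives the monic gcd k² − 36.
Cancel k² − 36 from numerator and denominator to get the reduced form.

(−4k² + 12k − 156)/(5k − 30)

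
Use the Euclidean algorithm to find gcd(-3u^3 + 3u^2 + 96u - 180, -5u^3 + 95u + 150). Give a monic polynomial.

u - 5

By polynomial division,
  -3u^3 + 3u^2 + 96u - 180 = (3/5)(-5u^3 + 95u + 150) + (3u^2 + 39u - 270)
  -5u^3 + 95u + 150 = (-(5/3)u + 65/3)(3u^2 + 39u - 270) + (-1200u + 6000)
  3u^2 + 39u - 270 = (-(1/400)u - 9/200)(-1200u + 6000) + (0)
Last nonzero remainder: -1200u + 6000. Dividing through by -1200 gives the monic gcd u - 5.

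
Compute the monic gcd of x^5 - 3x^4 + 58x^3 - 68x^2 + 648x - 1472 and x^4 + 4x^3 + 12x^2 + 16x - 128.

x^3 + 12x - 32

By polynomial division,
  x^5 - 3x^4 + 58x^3 - 68x^2 + 648x - 1472 = (x - 7)(x^4 + 4x^3 + 12x^2 + 16x - 128) + (74x^3 + 888x - 2368)
  x^4 + 4x^3 + 12x^2 + 16x - 128 = ((1/74)x + 2/37)(74x^3 + 888x - 2368) + (0)
Last nonzero remainder: 74x^3 + 888x - 2368. Dividing through by 74 gives the monic gcd x^3 + 12x - 32.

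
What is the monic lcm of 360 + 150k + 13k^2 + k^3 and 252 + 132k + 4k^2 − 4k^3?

−7560 − 4590k − 513k^2 + 77k^3 + 9k^4 + k^5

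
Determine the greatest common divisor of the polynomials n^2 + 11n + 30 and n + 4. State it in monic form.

1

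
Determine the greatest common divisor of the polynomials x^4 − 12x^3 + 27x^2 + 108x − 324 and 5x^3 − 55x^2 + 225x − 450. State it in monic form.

x − 6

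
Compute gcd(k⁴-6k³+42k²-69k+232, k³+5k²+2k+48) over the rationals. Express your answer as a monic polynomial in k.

Repeated division with remainder:
  k⁴-6k³+42k²-69k+232 = (k-11)(k³+5k²+2k+48) + (95k²-95k+760)
  k³+5k²+2k+48 = ((1/95)k+6/95)(95k²-95k+760) + (0)
Last nonzero remainder: 95k²-95k+760. Dividing through by 95 gives the monic gcd k²-k+8.

k²-k+8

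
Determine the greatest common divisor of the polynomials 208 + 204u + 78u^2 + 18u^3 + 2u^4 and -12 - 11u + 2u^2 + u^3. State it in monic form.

Euclidean algorithm in ℚ[u]:
  2u^4 + 18u^3 + 78u^2 + 204u + 208 = (2u + 14)(u^3 + 2u^2 - 11u - 12) + (72u^2 + 382u + 376)
  u^3 + 2u^2 - 11u - 12 = ((1/72)u - 119/2592)(72u^2 + 382u + 376) + ((1705/1296)u + 1705/324)
  72u^2 + 382u + 376 = ((93312/1705)u + 121824/1705)((1705/1296)u + 1705/324) + (0)
Last nonzero remainder: (1705/1296)u + 1705/324. Dividing through by 1705/1296 gives the monic gcd u + 4.

4 + u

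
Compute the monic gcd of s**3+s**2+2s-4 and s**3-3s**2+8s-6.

s-1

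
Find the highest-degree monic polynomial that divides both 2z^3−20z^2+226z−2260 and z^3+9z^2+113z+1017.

z^2+113

Euclidean algorithm in ℚ[z]:
  2z^3−20z^2+226z−2260 = (2)(z^3+9z^2+113z+1017) + (−38z^2−4294)
  z^3+9z^2+113z+1017 = (−(1/38)z−9/38)(−38z^2−4294) + (0)
Last nonzero remainder: −38z^2−4294. Dividing through by −38 gives the monic gcd z^2+113.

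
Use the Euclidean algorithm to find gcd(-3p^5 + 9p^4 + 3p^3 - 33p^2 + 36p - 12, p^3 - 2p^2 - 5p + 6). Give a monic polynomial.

p^2 + p - 2

Repeated division with remainder:
  -3p^5 + 9p^4 + 3p^3 - 33p^2 + 36p - 12 = (-3p^2 + 3p - 6)(p^3 - 2p^2 - 5p + 6) + (-12p^2 - 12p + 24)
  p^3 - 2p^2 - 5p + 6 = (-(1/12)p + 1/4)(-12p^2 - 12p + 24) + (0)
Last nonzero remainder: -12p^2 - 12p + 24. Dividing through by -12 gives the monic gcd p^2 + p - 2.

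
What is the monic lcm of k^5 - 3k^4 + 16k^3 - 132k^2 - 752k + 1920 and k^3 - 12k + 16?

Apply the Euclidean algorithm:
  k^5 - 3k^4 + 16k^3 - 132k^2 - 752k + 1920 = (k^2 - 3k + 28)(k^3 - 12k + 16) + (-184k^2 - 368k + 1472)
  k^3 - 12k + 16 = (-(1/184)k + 1/92)(-184k^2 - 368k + 1472) + (0)
Last nonzero remainder: -184k^2 - 368k + 1472. Dividing through by -184 gives the monic gcd k^2 + 2k - 8.
Then lcm(f, g) = f·g / gcd(f, g); expanding and making the result monic gives the answer.

k^6 - 5k^5 + 22k^4 - 164k^3 - 488k^2 + 3424k - 3840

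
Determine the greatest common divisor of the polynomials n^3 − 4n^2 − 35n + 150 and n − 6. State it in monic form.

Apply the Euclidean algorithm:
  n^3 − 4n^2 − 35n + 150 = (n^2 + 2n − 23)(n − 6) + (12)
  n − 6 = ((1/12)n − 1/2)(12) + (0)
The last nonzero remainder is the constant 12, so the polynomials are coprime and gcd = 1.

1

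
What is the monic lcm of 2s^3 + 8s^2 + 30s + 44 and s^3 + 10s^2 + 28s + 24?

Euclidean algorithm in ℚ[s]:
  2s^3 + 8s^2 + 30s + 44 = (2)(s^3 + 10s^2 + 28s + 24) + (-12s^2 - 26s - 4)
  s^3 + 10s^2 + 28s + 24 = (-(1/12)s - 47/72)(-12s^2 - 26s - 4) + ((385/36)s + 385/18)
  -12s^2 - 26s - 4 = (-(432/385)s - 72/385)((385/36)s + 385/18) + (0)
Last nonzero remainder: (385/36)s + 385/18. Dividing through by 385/36 gives the monic gcd s + 2.
Then lcm(f, g) = f·g / gcd(f, g); expanding and making the result monic gives the answer.

s^5 + 12s^4 + 59s^3 + 190s^2 + 356s + 264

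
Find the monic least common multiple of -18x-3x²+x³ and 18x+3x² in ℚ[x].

Euclidean algorithm in ℚ[x]:
  x³-3x²-18x = ((1/3)x-3)(3x²+18x) + (36x)
  3x²+18x = ((1/12)x+1/2)(36x) + (0)
Last nonzero remainder: 36x. Dividing through by 36 gives the monic gcd x.
Then lcm(f, g) = f·g / gcd(f, g); expanding and making the result monic gives the answer.

-108x-36x²+3x³+x⁴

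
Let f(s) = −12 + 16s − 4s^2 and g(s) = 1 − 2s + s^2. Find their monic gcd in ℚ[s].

−1 + s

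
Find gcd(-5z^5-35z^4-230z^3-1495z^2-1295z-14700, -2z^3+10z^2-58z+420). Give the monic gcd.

z^2+z+35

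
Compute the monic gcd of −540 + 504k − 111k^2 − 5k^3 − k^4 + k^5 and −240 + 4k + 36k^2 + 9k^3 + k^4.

−60 + 16k + 5k^2 + k^3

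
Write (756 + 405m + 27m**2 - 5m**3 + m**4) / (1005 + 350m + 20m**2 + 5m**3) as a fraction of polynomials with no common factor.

Repeated division with remainder:
  m**4 - 5m**3 + 27m**2 + 405m + 756 = ((1/5)m - 9/5)(5m**3 + 20m**2 + 350m + 1005) + (-7m**2 + 834m + 2565)
  5m**3 + 20m**2 + 350m + 1005 = (-(5/7)m - 4310/49)(-7m**2 + 834m + 2565) + ((3701465/49)m + 11104395/49)
  -7m**2 + 834m + 2565 = (-(343/3701465)m + 8379/740293)((3701465/49)m + 11104395/49) + (0)
Last nonzero remainder: (3701465/49)m + 11104395/49. Dividing through by 3701465/49 gives the monic gcd m + 3.
Cancel m + 3 from numerator and denominator to get the reduced form.

(252 + 51m - 8m**2 + m**3)/(335 + 5m + 5m**2)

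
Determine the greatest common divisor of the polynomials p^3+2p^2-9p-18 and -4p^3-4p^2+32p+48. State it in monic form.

p^2-p-6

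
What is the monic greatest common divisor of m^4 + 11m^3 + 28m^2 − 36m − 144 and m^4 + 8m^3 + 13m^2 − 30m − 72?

m^3 + 5m^2 − 2m − 24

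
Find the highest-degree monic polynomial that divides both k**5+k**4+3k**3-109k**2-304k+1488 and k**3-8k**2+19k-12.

k**2-7k+12

By polynomial division,
  k**5+k**4+3k**3-109k**2-304k+1488 = (k**2+9k+56)(k**3-8k**2+19k-12) + (180k**2-1260k+2160)
  k**3-8k**2+19k-12 = ((1/180)k-1/180)(180k**2-1260k+2160) + (0)
Last nonzero remainder: 180k**2-1260k+2160. Dividing through by 180 gives the monic gcd k**2-7k+12.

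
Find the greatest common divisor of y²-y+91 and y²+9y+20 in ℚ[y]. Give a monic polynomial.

1

Repeated division with remainder:
  y²-y+91 = (y²+9y+20) + (-10y+71)
  y²+9y+20 = (-(1/10)y-161/100)(-10y+71) + (13431/100)
  -10y+71 = (-(1000/13431)y+7100/13431)(13431/100) + (0)
The last nonzero remainder is the constant 13431/100, so the polynomials are coprime and gcd = 1.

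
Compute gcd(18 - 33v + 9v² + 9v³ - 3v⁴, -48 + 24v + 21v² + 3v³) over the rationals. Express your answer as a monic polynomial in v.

-1 + v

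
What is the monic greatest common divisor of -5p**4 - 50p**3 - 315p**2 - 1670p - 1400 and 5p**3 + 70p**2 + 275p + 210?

p**2 + 8p + 7

Euclidean algorithm in ℚ[p]:
  -5p**4 - 50p**3 - 315p**2 - 1670p - 1400 = (-p + 4)(5p**3 + 70p**2 + 275p + 210) + (-320p**2 - 2560p - 2240)
  5p**3 + 70p**2 + 275p + 210 = (-(1/64)p - 3/32)(-320p**2 - 2560p - 2240) + (0)
Last nonzero remainder: -320p**2 - 2560p - 2240. Dividing through by -320 gives the monic gcd p**2 + 8p + 7.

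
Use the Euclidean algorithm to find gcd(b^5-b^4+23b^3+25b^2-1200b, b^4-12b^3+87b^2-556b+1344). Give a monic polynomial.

b^2-b+48

Apply the Euclidean algorithm:
  b^5-b^4+23b^3+25b^2-1200b = (b+11)(b^4-12b^3+87b^2-556b+1344) + (68b^3-376b^2+3572b-14784)
  b^4-12b^3+87b^2-556b+1344 = ((1/68)b-55/578)(68b^3-376b^2+3572b-14784) + (-(378/289)b^2+(378/289)b-18144/289)
  68b^3-376b^2+3572b-14784 = (-(9826/189)b+6358/27)(-(378/289)b^2+(378/289)b-18144/289) + (0)
Last nonzero remainder: -(378/289)b^2+(378/289)b-18144/289. Dividing through by -378/289 gives the monic gcd b^2-b+48.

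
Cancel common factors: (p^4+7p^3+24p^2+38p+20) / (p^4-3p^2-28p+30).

(p^2+3p+2)/(p^2-4p+3)

Euclidean algorithm in ℚ[p]:
  p^4+7p^3+24p^2+38p+20 = (p^4-3p^2-28p+30) + (7p^3+27p^2+66p-10)
  p^4-3p^2-28p+30 = ((1/7)p-27/49)(7p^3+27p^2+66p-10) + ((120/49)p^2+(480/49)p+1200/49)
  7p^3+27p^2+66p-10 = ((343/120)p-49/120)((120/49)p^2+(480/49)p+1200/49) + (0)
Last nonzero remainder: (120/49)p^2+(480/49)p+1200/49. Dividing through by 120/49 gives the monic gcd p^2+4p+10.
Cancel p^2+4p+10 from numerator and denominator to get the reduced form.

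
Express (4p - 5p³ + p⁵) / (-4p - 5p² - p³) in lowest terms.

(-4 + 4p + p² - p³)/(4 + p)

Apply the Euclidean algorithm:
  p⁵ - 5p³ + 4p = (-p² + 5p - 16)(-p³ - 5p² - 4p) + (-60p² - 60p)
  -p³ - 5p² - 4p = ((1/60)p + 1/15)(-60p² - 60p) + (0)
Last nonzero remainder: -60p² - 60p. Dividing through by -60 gives the monic gcd p² + p.
Cancel p² + p from numerator and denominator to get the reduced form.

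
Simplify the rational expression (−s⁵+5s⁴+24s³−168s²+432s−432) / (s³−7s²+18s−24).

(−s³+2s²+36s−72)/(s−4)

Repeated division with remainder:
  −s⁵+5s⁴+24s³−168s²+432s−432 = (−s²−2s+28)(s³−7s²+18s−24) + (40s²−120s+240)
  s³−7s²+18s−24 = ((1/40)s−1/10)(40s²−120s+240) + (0)
Last nonzero remainder: 40s²−120s+240. Dividing through by 40 gives the monic gcd s²−3s+6.
Cancel s²−3s+6 from numerator and denominator to get the reduced form.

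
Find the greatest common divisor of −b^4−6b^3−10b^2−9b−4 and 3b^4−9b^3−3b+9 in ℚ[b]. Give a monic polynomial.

b^2+b+1

Euclidean algorithm in ℚ[b]:
  −b^4−6b^3−10b^2−9b−4 = (−1/3)(3b^4−9b^3−3b+9) + (−9b^3−10b^2−10b−1)
  3b^4−9b^3−3b+9 = (−(1/3)b+37/27)(−9b^3−10b^2−10b−1) + ((280/27)b^2+(280/27)b+280/27)
  −9b^3−10b^2−10b−1 = (−(243/280)b−27/280)((280/27)b^2+(280/27)b+280/27) + (0)
Last nonzero remainder: (280/27)b^2+(280/27)b+280/27. Dividing through by 280/27 gives the monic gcd b^2+b+1.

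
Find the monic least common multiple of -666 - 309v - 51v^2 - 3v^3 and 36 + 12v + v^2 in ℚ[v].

Apply the Euclidean algorithm:
  -3v^3 - 51v^2 - 309v - 666 = (-3v - 15)(v^2 + 12v + 36) + (-21v - 126)
  v^2 + 12v + 36 = (-(1/21)v - 2/7)(-21v - 126) + (0)
Last nonzero remainder: -21v - 126. Dividing through by -21 gives the monic gcd v + 6.
Then lcm(f, g) = f·g / gcd(f, g); expanding and making the result monic gives the answer.

1332 + 840v + 205v^2 + 23v^3 + v^4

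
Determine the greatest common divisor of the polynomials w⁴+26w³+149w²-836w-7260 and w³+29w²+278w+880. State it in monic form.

w²+21w+110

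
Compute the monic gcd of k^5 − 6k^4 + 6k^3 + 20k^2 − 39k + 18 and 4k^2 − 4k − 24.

k^2 − k − 6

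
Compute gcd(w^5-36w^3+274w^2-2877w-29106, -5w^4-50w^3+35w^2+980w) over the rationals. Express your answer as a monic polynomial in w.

w^2+14w+49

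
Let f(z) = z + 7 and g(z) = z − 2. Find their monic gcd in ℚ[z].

By polynomial division,
  z + 7 = (z − 2) + (9)
  z − 2 = ((1/9)z − 2/9)(9) + (0)
The last nonzero remainder is the constant 9, so the polynomials are coprime and gcd = 1.

1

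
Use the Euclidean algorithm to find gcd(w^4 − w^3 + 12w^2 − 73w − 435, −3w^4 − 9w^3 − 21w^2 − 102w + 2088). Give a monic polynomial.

By polynomial division,
  w^4 − w^3 + 12w^2 − 73w − 435 = (−1/3)(−3w^4 − 9w^3 − 21w^2 − 102w + 2088) + (−4w^3 + 5w^2 − 107w + 261)
  −3w^4 − 9w^3 − 21w^2 − 102w + 2088 = ((3/4)w + 51/16)(−4w^3 + 5w^2 − 107w + 261) + ((693/16)w^2 + (693/16)w + 20097/16)
  −4w^3 + 5w^2 − 107w + 261 = (−(64/693)w + 16/77)((693/16)w^2 + (693/16)w + 20097/16) + (0)
Last nonzero remainder: (693/16)w^2 + (693/16)w + 20097/16. Dividing through by 693/16 gives the monic gcd w^2 + w + 29.

w^2 + w + 29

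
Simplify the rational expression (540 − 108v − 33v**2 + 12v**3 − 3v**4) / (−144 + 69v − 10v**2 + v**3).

(−180 − 24v + 3v**2 − 3v**3)/(48 − 7v + v**2)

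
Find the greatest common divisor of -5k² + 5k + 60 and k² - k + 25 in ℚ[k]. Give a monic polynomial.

1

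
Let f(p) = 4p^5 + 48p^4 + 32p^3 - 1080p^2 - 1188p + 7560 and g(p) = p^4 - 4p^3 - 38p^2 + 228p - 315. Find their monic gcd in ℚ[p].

p^3 + p^2 - 33p + 63

By polynomial division,
  4p^5 + 48p^4 + 32p^3 - 1080p^2 - 1188p + 7560 = (4p + 64)(p^4 - 4p^3 - 38p^2 + 228p - 315) + (440p^3 + 440p^2 - 14520p + 27720)
  p^4 - 4p^3 - 38p^2 + 228p - 315 = ((1/440)p - 1/88)(440p^3 + 440p^2 - 14520p + 27720) + (0)
Last nonzero remainder: 440p^3 + 440p^2 - 14520p + 27720. Dividing through by 440 gives the monic gcd p^3 + p^2 - 33p + 63.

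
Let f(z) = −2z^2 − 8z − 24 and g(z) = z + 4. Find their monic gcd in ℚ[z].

Repeated division with remainder:
  −2z^2 − 8z − 24 = (−2z)(z + 4) + (−24)
  z + 4 = (−(1/24)z − 1/6)(−24) + (0)
The last nonzero remainder is the constant −24, so the polynomials are coprime and gcd = 1.

1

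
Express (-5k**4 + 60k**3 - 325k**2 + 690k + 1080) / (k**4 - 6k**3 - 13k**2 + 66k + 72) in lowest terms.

(-5k**2 + 35k - 180)/(k**2 - k - 12)

Repeated division with remainder:
  -5k**4 + 60k**3 - 325k**2 + 690k + 1080 = (-5)(k**4 - 6k**3 - 13k**2 + 66k + 72) + (30k**3 - 390k**2 + 1020k + 1440)
  k**4 - 6k**3 - 13k**2 + 66k + 72 = ((1/30)k + 7/30)(30k**3 - 390k**2 + 1020k + 1440) + (44k**2 - 220k - 264)
  30k**3 - 390k**2 + 1020k + 1440 = ((15/22)k - 60/11)(44k**2 - 220k - 264) + (0)
Last nonzero remainder: 44k**2 - 220k - 264. Dividing through by 44 gives the monic gcd k**2 - 5k - 6.
Cancel k**2 - 5k - 6 from numerator and denominator to get the reduced form.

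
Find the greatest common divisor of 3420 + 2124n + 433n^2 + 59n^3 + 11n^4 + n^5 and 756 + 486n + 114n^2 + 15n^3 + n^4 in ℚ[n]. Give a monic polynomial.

Euclidean algorithm in ℚ[n]:
  n^5 + 11n^4 + 59n^3 + 433n^2 + 2124n + 3420 = (n - 4)(n^4 + 15n^3 + 114n^2 + 486n + 756) + (5n^3 + 403n^2 + 3312n + 6444)
  n^4 + 15n^3 + 114n^2 + 486n + 756 = ((1/5)n - 328/25)(5n^3 + 403n^2 + 3312n + 6444) + ((118474/25)n^2 + (1066266/25)n + 2132532/25)
  5n^3 + 403n^2 + 3312n + 6444 = ((125/118474)n + 4475/59237)((118474/25)n^2 + (1066266/25)n + 2132532/25) + (0)
Last nonzero remainder: (118474/25)n^2 + (1066266/25)n + 2132532/25. Dividing through by 118474/25 gives the monic gcd n^2 + 9n + 18.

18 + 9n + n^2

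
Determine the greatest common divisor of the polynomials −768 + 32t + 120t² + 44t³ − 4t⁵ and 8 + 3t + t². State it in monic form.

Repeated division with remainder:
  −4t⁵ + 44t³ + 120t² + 32t − 768 = (−4t³ + 12t² + 40t − 96)(t² + 3t + 8) + (0)
The last nonzero remainder t² + 3t + 8 is already monic.

8 + 3t + t²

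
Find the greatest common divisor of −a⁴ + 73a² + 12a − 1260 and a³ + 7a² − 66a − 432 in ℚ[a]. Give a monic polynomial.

a + 6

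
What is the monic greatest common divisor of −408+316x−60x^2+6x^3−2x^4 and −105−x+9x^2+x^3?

Euclidean algorithm in ℚ[x]:
  −2x^4+6x^3−60x^2+316x−408 = (−2x+24)(x^3+9x^2−x−105) + (−278x^2+130x+2112)
  x^3+9x^2−x−105 = (−(1/278)x−658/19321)(−278x^2+130x+2112) + ((213003/19321)x−639009/19321)
  −278x^2+130x+2112 = (−(5371238/213003)x−13601984/213003)((213003/19321)x−639009/19321) + (0)
Last nonzero remainder: (213003/19321)x−639009/19321. Dividing through by 213003/19321 gives the monic gcd x−3.

−3+x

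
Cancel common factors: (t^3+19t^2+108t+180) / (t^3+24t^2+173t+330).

Repeated division with remainder:
  t^3+19t^2+108t+180 = (t^3+24t^2+173t+330) + (-5t^2-65t-150)
  t^3+24t^2+173t+330 = (-(1/5)t-11/5)(-5t^2-65t-150) + (0)
Last nonzero remainder: -5t^2-65t-150. Dividing through by -5 gives the monic gcd t^2+13t+30.
Cancel t^2+13t+30 from numerator and denominator to get the reduced form.

(t+6)/(t+11)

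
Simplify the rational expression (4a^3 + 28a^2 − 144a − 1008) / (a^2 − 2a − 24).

(4a^2 + 52a + 168)/(a + 4)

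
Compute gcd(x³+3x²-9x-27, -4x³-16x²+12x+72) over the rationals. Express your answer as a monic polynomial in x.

Euclidean algorithm in ℚ[x]:
  x³+3x²-9x-27 = (-1/4)(-4x³-16x²+12x+72) + (-x²-6x-9)
  -4x³-16x²+12x+72 = (4x-8)(-x²-6x-9) + (0)
Last nonzero remainder: -x²-6x-9. Dividing through by -1 gives the monic gcd x²+6x+9.

x²+6x+9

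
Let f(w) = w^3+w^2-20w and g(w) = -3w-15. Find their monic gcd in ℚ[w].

Apply the Euclidean algorithm:
  w^3+w^2-20w = (-(1/3)w^2+(4/3)w)(-3w-15) + (0)
Last nonzero remainder: -3w-15. Dividing through by -3 gives the monic gcd w+5.

w+5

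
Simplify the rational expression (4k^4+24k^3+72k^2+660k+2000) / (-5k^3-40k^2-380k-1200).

Repeated division with remainder:
  4k^4+24k^3+72k^2+660k+2000 = (-(4/5)k+8/5)(-5k^3-40k^2-380k-1200) + (-168k^2+308k+3920)
  -5k^3-40k^2-380k-1200 = ((5/168)k+295/1008)(-168k^2+308k+3920) + (-(21125/36)k-21125/9)
  -168k^2+308k+3920 = ((6048/21125)k-7056/4225)(-(21125/36)k-21125/9) + (0)
Last nonzero remainder: -(21125/36)k-21125/9. Dividing through by -21125/36 gives the monic gcd k+4.
Cancel k+4 from numerator and denominator to get the reduced form.

(-4k^3-8k^2-40k-500)/(5k^2+20k+300)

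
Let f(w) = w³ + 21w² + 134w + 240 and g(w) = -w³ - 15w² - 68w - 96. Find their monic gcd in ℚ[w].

By polynomial division,
  w³ + 21w² + 134w + 240 = (-1)(-w³ - 15w² - 68w - 96) + (6w² + 66w + 144)
  -w³ - 15w² - 68w - 96 = (-(1/6)w - 2/3)(6w² + 66w + 144) + (0)
Last nonzero remainder: 6w² + 66w + 144. Dividing through by 6 gives the monic gcd w² + 11w + 24.

w² + 11w + 24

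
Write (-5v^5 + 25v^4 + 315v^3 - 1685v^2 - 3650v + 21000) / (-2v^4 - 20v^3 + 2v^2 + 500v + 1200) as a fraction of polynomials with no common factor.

(5v^3 - 20v^2 - 235v + 1050)/(2v^2 + 22v + 60)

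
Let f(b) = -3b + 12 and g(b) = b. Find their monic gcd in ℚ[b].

Apply the Euclidean algorithm:
  -3b + 12 = (-3)(b) + (12)
  b = ((1/12)b)(12) + (0)
The last nonzero remainder is the constant 12, so the polynomials are coprime and gcd = 1.

1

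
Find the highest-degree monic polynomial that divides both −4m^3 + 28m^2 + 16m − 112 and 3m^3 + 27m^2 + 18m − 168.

Repeated division with remainder:
  −4m^3 + 28m^2 + 16m − 112 = (−4/3)(3m^3 + 27m^2 + 18m − 168) + (64m^2 + 40m − 336)
  3m^3 + 27m^2 + 18m − 168 = ((3/64)m + 201/512)(64m^2 + 40m − 336) + ((1155/64)m − 1155/32)
  64m^2 + 40m − 336 = ((4096/1155)m + 512/55)((1155/64)m − 1155/32) + (0)
Last nonzero remainder: (1155/64)m − 1155/32. Dividing through by 1155/64 gives the monic gcd m − 2.

m − 2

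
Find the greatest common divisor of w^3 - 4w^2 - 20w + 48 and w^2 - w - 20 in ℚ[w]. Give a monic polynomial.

w + 4

Euclidean algorithm in ℚ[w]:
  w^3 - 4w^2 - 20w + 48 = (w - 3)(w^2 - w - 20) + (-3w - 12)
  w^2 - w - 20 = (-(1/3)w + 5/3)(-3w - 12) + (0)
Last nonzero remainder: -3w - 12. Dividing through by -3 gives the monic gcd w + 4.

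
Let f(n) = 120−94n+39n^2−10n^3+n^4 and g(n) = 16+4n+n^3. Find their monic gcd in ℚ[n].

8−2n+n^2

By polynomial division,
  n^4−10n^3+39n^2−94n+120 = (n−10)(n^3+4n+16) + (35n^2−70n+280)
  n^3+4n+16 = ((1/35)n+2/35)(35n^2−70n+280) + (0)
Last nonzero remainder: 35n^2−70n+280. Dividing through by 35 gives the monic gcd n^2−2n+8.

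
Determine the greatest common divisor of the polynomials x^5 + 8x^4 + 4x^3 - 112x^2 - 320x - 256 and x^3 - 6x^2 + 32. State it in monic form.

By polynomial division,
  x^5 + 8x^4 + 4x^3 - 112x^2 - 320x - 256 = (x^2 + 14x + 88)(x^3 - 6x^2 + 32) + (384x^2 - 768x - 3072)
  x^3 - 6x^2 + 32 = ((1/384)x - 1/96)(384x^2 - 768x - 3072) + (0)
Last nonzero remainder: 384x^2 - 768x - 3072. Dividing through by 384 gives the monic gcd x^2 - 2x - 8.

x^2 - 2x - 8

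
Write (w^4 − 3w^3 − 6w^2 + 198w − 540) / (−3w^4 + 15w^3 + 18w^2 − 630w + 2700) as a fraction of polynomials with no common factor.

(−w + 3)/(3w − 15)

Apply the Euclidean algorithm:
  w^4 − 3w^3 − 6w^2 + 198w − 540 = (−1/3)(−3w^4 + 15w^3 + 18w^2 − 630w + 2700) + (2w^3 − 12w + 360)
  −3w^4 + 15w^3 + 18w^2 − 630w + 2700 = (−(3/2)w + 15/2)(2w^3 − 12w + 360) + (0)
Last nonzero remainder: 2w^3 − 12w + 360. Dividing through by 2 gives the monic gcd w^3 − 6w + 180.
Cancel w^3 − 6w + 180 from numerator and denominator to get the reduced form.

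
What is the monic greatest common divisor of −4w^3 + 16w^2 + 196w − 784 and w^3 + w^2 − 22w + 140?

w + 7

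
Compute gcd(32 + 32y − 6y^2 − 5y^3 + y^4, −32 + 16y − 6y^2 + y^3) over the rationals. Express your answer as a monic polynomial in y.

Apply the Euclidean algorithm:
  y^4 − 5y^3 − 6y^2 + 32y + 32 = (y + 1)(y^3 − 6y^2 + 16y − 32) + (−16y^2 + 48y + 64)
  y^3 − 6y^2 + 16y − 32 = (−(1/16)y + 3/16)(−16y^2 + 48y + 64) + (11y − 44)
  −16y^2 + 48y + 64 = (−(16/11)y − 16/11)(11y − 44) + (0)
Last nonzero remainder: 11y − 44. Dividing through by 11 gives the monic gcd y − 4.

−4 + y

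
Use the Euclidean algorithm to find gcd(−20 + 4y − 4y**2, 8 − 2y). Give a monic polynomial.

Apply the Euclidean algorithm:
  −4y**2 + 4y − 20 = (2y + 6)(−2y + 8) + (−68)
  −2y + 8 = ((1/34)y − 2/17)(−68) + (0)
The last nonzero remainder is the constant −68, so the polynomials are coprime and gcd = 1.

1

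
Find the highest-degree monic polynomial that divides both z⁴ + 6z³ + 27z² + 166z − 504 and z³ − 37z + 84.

Repeated division with remainder:
  z⁴ + 6z³ + 27z² + 166z − 504 = (z + 6)(z³ − 37z + 84) + (64z² + 304z − 1008)
  z³ − 37z + 84 = ((1/64)z − 19/256)(64z² + 304z − 1008) + ((21/16)z + 147/16)
  64z² + 304z − 1008 = ((1024/21)z − 768/7)((21/16)z + 147/16) + (0)
Last nonzero remainder: (21/16)z + 147/16. Dividing through by 21/16 gives the monic gcd z + 7.

z + 7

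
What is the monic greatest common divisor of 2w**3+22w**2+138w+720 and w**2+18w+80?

Euclidean algorithm in ℚ[w]:
  2w**3+22w**2+138w+720 = (2w-14)(w**2+18w+80) + (230w+1840)
  w**2+18w+80 = ((1/230)w+1/23)(230w+1840) + (0)
Last nonzero remainder: 230w+1840. Dividing through by 230 gives the monic gcd w+8.

w+8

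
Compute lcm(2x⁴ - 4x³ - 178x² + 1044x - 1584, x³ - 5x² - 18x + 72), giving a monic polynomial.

Repeated division with remainder:
  2x⁴ - 4x³ - 178x² + 1044x - 1584 = (2x + 6)(x³ - 5x² - 18x + 72) + (-112x² + 1008x - 2016)
  x³ - 5x² - 18x + 72 = (-(1/112)x - 1/28)(-112x² + 1008x - 2016) + (0)
Last nonzero remainder: -112x² + 1008x - 2016. Dividing through by -112 gives the monic gcd x² - 9x + 18.
Then lcm(f, g) = f·g / gcd(f, g); expanding and making the result monic gives the answer.

x⁵ + 2x⁴ - 97x³ + 166x² + 1296x - 3168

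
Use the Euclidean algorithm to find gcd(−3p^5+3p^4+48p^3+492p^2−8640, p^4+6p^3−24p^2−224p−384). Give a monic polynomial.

p^2−2p−24

Apply the Euclidean algorithm:
  −3p^5+3p^4+48p^3+492p^2−8640 = (−3p+21)(p^4+6p^3−24p^2−224p−384) + (−150p^3+324p^2+3552p−576)
  p^4+6p^3−24p^2−224p−384 = (−(1/150)p−34/625)(−150p^3+324p^2+3552p−576) + ((10816/625)p^2−(21632/625)p−259584/625)
  −150p^3+324p^2+3552p−576 = (−(46875/5408)p+1875/1352)((10816/625)p^2−(21632/625)p−259584/625) + (0)
Last nonzero remainder: (10816/625)p^2−(21632/625)p−259584/625. Dividing through by 10816/625 gives the monic gcd p^2−2p−24.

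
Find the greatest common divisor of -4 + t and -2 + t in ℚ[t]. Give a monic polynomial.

Repeated division with remainder:
  t - 4 = (t - 2) + (-2)
  t - 2 = (-(1/2)t + 1)(-2) + (0)
The last nonzero remainder is the constant -2, so the polynomials are coprime and gcd = 1.

1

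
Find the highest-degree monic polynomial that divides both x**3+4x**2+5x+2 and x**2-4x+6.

By polynomial division,
  x**3+4x**2+5x+2 = (x+8)(x**2-4x+6) + (31x-46)
  x**2-4x+6 = ((1/31)x-78/961)(31x-46) + (2178/961)
  31x-46 = ((29791/2178)x-22103/1089)(2178/961) + (0)
The last nonzero remainder is the constant 2178/961, so the polynomials are coprime and gcd = 1.

1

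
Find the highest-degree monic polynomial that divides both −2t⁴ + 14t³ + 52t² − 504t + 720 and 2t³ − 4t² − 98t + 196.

t − 2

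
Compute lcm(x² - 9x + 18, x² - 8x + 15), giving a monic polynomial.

x³ - 14x² + 63x - 90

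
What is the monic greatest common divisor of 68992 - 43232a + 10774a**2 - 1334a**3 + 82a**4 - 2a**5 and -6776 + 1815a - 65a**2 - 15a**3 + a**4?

-616 + 221a - 26a**2 + a**3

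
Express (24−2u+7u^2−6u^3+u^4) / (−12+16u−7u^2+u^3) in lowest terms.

Euclidean algorithm in ℚ[u]:
  u^4−6u^3+7u^2−2u+24 = (u+1)(u^3−7u^2+16u−12) + (−2u^2−6u+36)
  u^3−7u^2+16u−12 = (−(1/2)u+5)(−2u^2−6u+36) + (64u−192)
  −2u^2−6u+36 = (−(1/32)u−3/16)(64u−192) + (0)
Last nonzero remainder: 64u−192. Dividing through by 64 gives the monic gcd u−3.
Cancel u−3 from numerator and denominator to get the reduced form.

(−8−2u−3u^2+u^3)/(4−4u+u^2)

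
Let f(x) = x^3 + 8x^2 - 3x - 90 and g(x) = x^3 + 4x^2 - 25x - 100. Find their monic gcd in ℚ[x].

x + 5

Apply the Euclidean algorithm:
  x^3 + 8x^2 - 3x - 90 = (x^3 + 4x^2 - 25x - 100) + (4x^2 + 22x + 10)
  x^3 + 4x^2 - 25x - 100 = ((1/4)x - 3/8)(4x^2 + 22x + 10) + (-(77/4)x - 385/4)
  4x^2 + 22x + 10 = (-(16/77)x - 8/77)(-(77/4)x - 385/4) + (0)
Last nonzero remainder: -(77/4)x - 385/4. Dividing through by -77/4 gives the monic gcd x + 5.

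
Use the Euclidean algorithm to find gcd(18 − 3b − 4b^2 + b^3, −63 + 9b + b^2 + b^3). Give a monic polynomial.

−3 + b

Repeated division with remainder:
  b^3 − 4b^2 − 3b + 18 = (b^3 + b^2 + 9b − 63) + (−5b^2 − 12b + 81)
  b^3 + b^2 + 9b − 63 = (−(1/5)b + 7/25)(−5b^2 − 12b + 81) + ((714/25)b − 2142/25)
  −5b^2 − 12b + 81 = (−(125/714)b − 225/238)((714/25)b − 2142/25) + (0)
Last nonzero remainder: (714/25)b − 2142/25. Dividing through by 714/25 gives the monic gcd b − 3.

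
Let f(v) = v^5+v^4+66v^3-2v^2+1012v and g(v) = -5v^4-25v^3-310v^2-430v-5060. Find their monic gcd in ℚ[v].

v^2-v+22

Repeated division with remainder:
  v^5+v^4+66v^3-2v^2+1012v = (-(1/5)v+4/5)(-5v^4-25v^3-310v^2-430v-5060) + (24v^3+160v^2+344v+4048)
  -5v^4-25v^3-310v^2-430v-5060 = (-(5/24)v+25/72)(24v^3+160v^2+344v+4048) + (-(2645/9)v^2+(2645/9)v-58190/9)
  24v^3+160v^2+344v+4048 = (-(216/2645)v-72/115)(-(2645/9)v^2+(2645/9)v-58190/9) + (0)
Last nonzero remainder: -(2645/9)v^2+(2645/9)v-58190/9. Dividing through by -2645/9 gives the monic gcd v^2-v+22.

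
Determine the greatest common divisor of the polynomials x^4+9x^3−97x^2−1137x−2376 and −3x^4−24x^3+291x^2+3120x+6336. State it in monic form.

By polynomial division,
  x^4+9x^3−97x^2−1137x−2376 = (−1/3)(−3x^4−24x^3+291x^2+3120x+6336) + (x^3−97x−264)
  −3x^4−24x^3+291x^2+3120x+6336 = (−3x−24)(x^3−97x−264) + (0)
The last nonzero remainder x^3−97x−264 is already monic.

x^3−97x−264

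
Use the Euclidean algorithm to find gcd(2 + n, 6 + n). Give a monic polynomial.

Repeated division with remainder:
  n + 2 = (n + 6) + (-4)
  n + 6 = (-(1/4)n - 3/2)(-4) + (0)
The last nonzero remainder is the constant -4, so the polynomials are coprime and gcd = 1.

1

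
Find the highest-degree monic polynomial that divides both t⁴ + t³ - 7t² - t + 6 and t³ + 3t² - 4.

By polynomial division,
  t⁴ + t³ - 7t² - t + 6 = (t - 2)(t³ + 3t² - 4) + (-t² + 3t - 2)
  t³ + 3t² - 4 = (-t - 6)(-t² + 3t - 2) + (16t - 16)
  -t² + 3t - 2 = (-(1/16)t + 1/8)(16t - 16) + (0)
Last nonzero remainder: 16t - 16. Dividing through by 16 gives the monic gcd t - 1.

t - 1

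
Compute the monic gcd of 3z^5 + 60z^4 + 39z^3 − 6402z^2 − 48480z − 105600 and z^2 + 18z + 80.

Euclidean algorithm in ℚ[z]:
  3z^5 + 60z^4 + 39z^3 − 6402z^2 − 48480z − 105600 = (3z^3 + 6z^2 − 309z − 1320)(z^2 + 18z + 80) + (0)
The last nonzero remainder z^2 + 18z + 80 is already monic.

z^2 + 18z + 80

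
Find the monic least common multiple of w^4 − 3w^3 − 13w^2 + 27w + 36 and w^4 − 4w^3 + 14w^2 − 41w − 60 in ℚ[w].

Repeated division with remainder:
  w^4 − 3w^3 − 13w^2 + 27w + 36 = (w^4 − 4w^3 + 14w^2 − 41w − 60) + (w^3 − 27w^2 + 68w + 96)
  w^4 − 4w^3 + 14w^2 − 41w − 60 = (w + 23)(w^3 − 27w^2 + 68w + 96) + (567w^2 − 1701w − 2268)
  w^3 − 27w^2 + 68w + 96 = ((1/567)w − 8/189)(567w^2 − 1701w − 2268) + (0)
Last nonzero remainder: 567w^2 − 1701w − 2268. Dividing through by 567 gives the monic gcd w^2 − 3w − 4.
Then lcm(f, g) = f·g / gcd(f, g); expanding and making the result monic gives the answer.

w^6 − 4w^5 + 5w^4 − 5w^3 − 186w^2 + 369w + 540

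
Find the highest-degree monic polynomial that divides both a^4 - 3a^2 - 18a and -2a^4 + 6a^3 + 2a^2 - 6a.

a^2 - 3a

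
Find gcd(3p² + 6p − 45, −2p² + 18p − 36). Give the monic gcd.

p − 3

Euclidean algorithm in ℚ[p]:
  3p² + 6p − 45 = (−3/2)(−2p² + 18p − 36) + (33p − 99)
  −2p² + 18p − 36 = (−(2/33)p + 4/11)(33p − 99) + (0)
Last nonzero remainder: 33p − 99. Dividing through by 33 gives the monic gcd p − 3.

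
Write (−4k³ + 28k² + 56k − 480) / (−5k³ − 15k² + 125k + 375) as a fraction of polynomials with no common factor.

(4k² − 8k − 96)/(5k² + 40k + 75)

Apply the Euclidean algorithm:
  −4k³ + 28k² + 56k − 480 = (4/5)(−5k³ − 15k² + 125k + 375) + (40k² − 44k − 780)
  −5k³ − 15k² + 125k + 375 = (−(1/8)k − 41/80)(40k² − 44k − 780) + ((99/20)k − 99/4)
  40k² − 44k − 780 = ((800/99)k + 1040/33)((99/20)k − 99/4) + (0)
Last nonzero remainder: (99/20)k − 99/4. Dividing through by 99/20 gives the monic gcd k − 5.
Cancel k − 5 from numerator and denominator to get the reduced form.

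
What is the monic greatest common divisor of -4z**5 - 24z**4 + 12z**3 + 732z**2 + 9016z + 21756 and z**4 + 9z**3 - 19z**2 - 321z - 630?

z**2 + 10z + 21

Euclidean algorithm in ℚ[z]:
  -4z**5 - 24z**4 + 12z**3 + 732z**2 + 9016z + 21756 = (-4z + 12)(z**4 + 9z**3 - 19z**2 - 321z - 630) + (-172z**3 - 324z**2 + 10348z + 29316)
  z**4 + 9z**3 - 19z**2 - 321z - 630 = (-(1/172)z - 153/3698)(-172z**3 - 324z**2 + 10348z + 29316) + ((51324/1849)z**2 + (513240/1849)z + 1077804/1849)
  -172z**3 - 324z**2 + 10348z + 29316 = (-(79507/12831)z + 645301/12831)((51324/1849)z**2 + (513240/1849)z + 1077804/1849) + (0)
Last nonzero remainder: (51324/1849)z**2 + (513240/1849)z + 1077804/1849. Dividing through by 51324/1849 gives the monic gcd z**2 + 10z + 21.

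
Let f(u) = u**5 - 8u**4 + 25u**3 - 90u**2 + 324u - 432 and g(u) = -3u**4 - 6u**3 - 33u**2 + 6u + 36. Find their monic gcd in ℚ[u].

u**2 + 2u + 12

Apply the Euclidean algorithm:
  u**5 - 8u**4 + 25u**3 - 90u**2 + 324u - 432 = (-(1/3)u + 10/3)(-3u**4 - 6u**3 - 33u**2 + 6u + 36) + (34u**3 + 22u**2 + 316u - 552)
  -3u**4 - 6u**3 - 33u**2 + 6u + 36 = (-(3/34)u - 69/578)(34u**3 + 22u**2 + 316u - 552) + (-(720/289)u**2 - (1440/289)u - 8640/289)
  34u**3 + 22u**2 + 316u - 552 = (-(4913/360)u + 6647/360)(-(720/289)u**2 - (1440/289)u - 8640/289) + (0)
Last nonzero remainder: -(720/289)u**2 - (1440/289)u - 8640/289. Dividing through by -720/289 gives the monic gcd u**2 + 2u + 12.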